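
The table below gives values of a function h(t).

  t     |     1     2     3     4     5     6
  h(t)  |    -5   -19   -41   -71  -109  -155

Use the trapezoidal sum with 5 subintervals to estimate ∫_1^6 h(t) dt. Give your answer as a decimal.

Δt = 1.
T_5 = (1/2)·[(-5) + 2·(-19) + 2·(-41) + 2·(-71) + 2·(-109) + (-155)] = -320.

-320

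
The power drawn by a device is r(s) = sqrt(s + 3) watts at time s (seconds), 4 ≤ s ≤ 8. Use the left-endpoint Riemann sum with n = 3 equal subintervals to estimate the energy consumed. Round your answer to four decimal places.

Δs = (8 − 4)/3 = 4/3.
Left endpoints: 4, 16/3, 20/3.
r(4) ≈ 2.6458, r(16/3) ≈ 2.8868, r(20/3) ≈ 3.1091.
Sum = Δs · [r(4) + r(16/3) + r(20/3)].
Sum ≈ 11.5222.

11.5222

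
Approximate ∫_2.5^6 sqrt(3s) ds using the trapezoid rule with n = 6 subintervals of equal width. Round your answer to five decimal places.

Δs = (6 − 2.5)/6 = 7/12.
f(2.5) ≈ 2.73861, f(37/12) ≈ 3.04138, f(11/3) ≈ 3.31662, f(4.25) ≈ 3.57071, f(29/6) ≈ 3.80789, f(65/12) ≈ 4.03113, f(6) ≈ 4.24264.
T_6 = (Δs/2)·[f(s_0) + 2f(s_1) + ... + 2f(s_{5}) + f(s_6)].
Sum ≈ 12.40071.

12.40071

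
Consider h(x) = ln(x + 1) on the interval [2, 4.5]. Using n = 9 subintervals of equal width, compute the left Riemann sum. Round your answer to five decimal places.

Δx = (4.5 − 2)/9 = 5/18.
Left endpoints: 2, 41/18, 23/9, 17/6, 28/9, 61/18, 11/3, 71/18, 38/9.
h(2) ≈ 1.09861, h(41/18) ≈ 1.18717, h(23/9) ≈ 1.26851, h(17/6) ≈ 1.34373, h(28/9) ≈ 1.41369, h(61/18) ≈ 1.47908, h(11/3) ≈ 1.54045, h(71/18) ≈ 1.59826, h(38/9) ≈ 1.65292.
Sum = Δx · [h(2) + h(41/18) + h(23/9) + ...].
Sum ≈ 3.49512.

3.49512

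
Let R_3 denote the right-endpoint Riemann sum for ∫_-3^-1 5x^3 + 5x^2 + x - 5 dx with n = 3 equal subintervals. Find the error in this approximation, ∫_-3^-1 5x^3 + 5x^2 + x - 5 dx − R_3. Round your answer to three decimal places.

Exact integral: ∫_-3^-1 f(x) dx ≈ -70.66667.
R_3 ≈ -43.70370.
Error ≈ -70.66667 − (-43.70370) ≈ -26.963.

-26.963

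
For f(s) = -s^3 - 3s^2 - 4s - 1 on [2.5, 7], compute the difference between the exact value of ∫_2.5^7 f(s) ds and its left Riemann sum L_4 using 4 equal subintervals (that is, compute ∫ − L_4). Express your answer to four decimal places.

-250.0400

Exact integral: ∫_2.5^7 f(s) ds = -1007.859375.
L_4 ≈ -757.819336.
Error ≈ -1007.859375 − (-757.819336) ≈ -250.0400.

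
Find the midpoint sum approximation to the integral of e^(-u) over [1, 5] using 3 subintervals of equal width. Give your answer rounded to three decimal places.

Δu = (5 − 1)/3 = 4/3.
Midpoints: 5/3, 3, 13/3.
f(5/3) ≈ 0.189, f(3) ≈ 0.050, f(13/3) ≈ 0.013.
Sum = Δu · [f(5/3) + f(3) + f(13/3)].
Sum ≈ 0.336.

0.336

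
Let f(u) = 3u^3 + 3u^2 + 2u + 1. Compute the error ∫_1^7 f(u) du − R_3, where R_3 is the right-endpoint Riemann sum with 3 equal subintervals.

Exact integral: ∫_1^7 f(u) du = 2196.
R_3 = 3534.
Error = 2196 − 3534 = -1338.

-1338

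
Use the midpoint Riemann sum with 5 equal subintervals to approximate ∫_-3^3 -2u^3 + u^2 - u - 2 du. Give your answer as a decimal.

Δu = (3 − (-3))/5 = 1.2.
Midpoints: -2.4, -1.2, 0, 1.2, 2.4.
f(-2.4) = 33.808, f(-1.2) = 4.096, f(0) = -2, f(1.2) = -5.216, f(2.4) = -26.288.
Sum = Δu · [f(-2.4) + f(-1.2) + f(0) + f(1.2) + f(2.4)].
Sum = 5.28.

5.28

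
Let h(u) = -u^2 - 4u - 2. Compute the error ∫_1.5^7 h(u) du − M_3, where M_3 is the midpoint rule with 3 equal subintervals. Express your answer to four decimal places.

Exact integral: ∫_1.5^7 h(u) du ≈ -217.708333.
M_3 ≈ -216.167824.
Error ≈ -217.708333 − (-216.167824) ≈ -1.5405.

-1.5405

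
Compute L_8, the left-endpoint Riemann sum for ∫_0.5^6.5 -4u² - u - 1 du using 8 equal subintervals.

Δu = (6.5 − 0.5)/8 = 0.75.
Left endpoints: 0.5, 1.25, 2, 2.75, 3.5, 4.25, 5, 5.75.
f(0.5) = -2.5, f(1.25) = -8.5, f(2) = -19, f(2.75) = -34, f(3.5) = -53.5, f(4.25) = -77.5, f(5) = -106, f(5.75) = -139.
Sum = Δu · [f(0.5) + f(1.25) + f(2) + ...].
Sum = -330.

-330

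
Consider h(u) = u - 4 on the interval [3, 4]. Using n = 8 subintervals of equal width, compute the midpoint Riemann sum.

Δu = (4 − 3)/8 = 0.125.
Midpoints: 3.0625, 3.1875, 3.3125, 3.4375, 3.5625, 3.6875, 3.8125, 3.9375.
h(3.0625) = -0.9375, h(3.1875) = -0.8125, h(3.3125) = -0.6875, h(3.4375) = -0.5625, h(3.5625) = -0.4375, h(3.6875) = -0.3125, h(3.8125) = -0.1875, h(3.9375) = -0.0625.
Sum = Δu · [h(3.0625) + h(3.1875) + h(3.3125) + ...].
Sum = -0.5.

-0.5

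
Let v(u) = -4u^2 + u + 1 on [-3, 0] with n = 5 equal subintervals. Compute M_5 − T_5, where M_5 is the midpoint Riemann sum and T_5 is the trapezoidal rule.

M_5 = -37.14.
T_5 = -38.22.
M_5 − T_5 = 1.08.

1.08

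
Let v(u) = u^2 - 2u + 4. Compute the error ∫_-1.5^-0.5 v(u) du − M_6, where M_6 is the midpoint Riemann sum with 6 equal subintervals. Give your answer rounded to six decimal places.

Exact integral: ∫_-1.5^-0.5 v(u) du ≈ 7.08333333.
M_6 ≈ 7.08101852.
Error ≈ 7.08333333 − 7.08101852 ≈ 0.002315.

0.002315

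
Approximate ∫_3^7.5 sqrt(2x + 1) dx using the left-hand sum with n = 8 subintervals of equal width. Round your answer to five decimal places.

Δx = (7.5 − 3)/8 = 0.5625.
Left endpoints: 3, 3.5625, 4.125, 4.6875, 5.25, 5.8125, 6.375, 6.9375.
f(3) ≈ 2.64575, f(3.5625) ≈ 2.85044, f(4.125) ≈ 3.04138, f(4.6875) ≈ 3.22102, f(5.25) ≈ 3.39116, f(5.8125) ≈ 3.55317, f(6.375) ≈ 3.70810, f(6.9375) ≈ 3.85681.
Sum = Δx · [f(3) + f(3.5625) + f(4.125) + ...].
Sum ≈ 14.77566.

14.77566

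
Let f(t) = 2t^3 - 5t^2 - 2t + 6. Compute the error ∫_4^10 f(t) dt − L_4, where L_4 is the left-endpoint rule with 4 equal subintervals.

Exact integral: ∫_4^10 f(t) dt = 3264.
L_4 = 2267.25.
Error = 3264 − 2267.25 = 996.75.

996.75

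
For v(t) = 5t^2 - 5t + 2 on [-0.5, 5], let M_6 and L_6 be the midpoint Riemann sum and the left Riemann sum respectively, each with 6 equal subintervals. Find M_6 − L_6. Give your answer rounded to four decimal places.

M_6 ≈ 155.741030.
L_6 ≈ 117.403356.
M_6 − L_6 ≈ 38.3377.

38.3377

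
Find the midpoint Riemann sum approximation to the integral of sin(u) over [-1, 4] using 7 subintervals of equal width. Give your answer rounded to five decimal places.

1.21971

Δu = (4 − (-1))/7 = 5/7.
Midpoints: -9/14, 1/14, 11/14, 1.5, 31/14, 41/14, 51/14.
f(-9/14) ≈ -0.59948, f(1/14) ≈ 0.07137, f(11/14) ≈ 0.70733, f(1.5) ≈ 0.99749, f(31/14) ≈ 0.80001, f(41/14) ≈ 0.21141, f(51/14) ≈ -0.48053.
Sum = Δu · [f(-9/14) + f(1/14) + f(11/14) + ...].
Sum ≈ 1.21971.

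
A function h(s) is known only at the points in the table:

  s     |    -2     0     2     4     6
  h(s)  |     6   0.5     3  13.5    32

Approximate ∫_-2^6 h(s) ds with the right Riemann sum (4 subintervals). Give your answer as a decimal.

Δs = 2.
Sum = 2·[0.5 + 3 + 13.5 + 32] = 98.

98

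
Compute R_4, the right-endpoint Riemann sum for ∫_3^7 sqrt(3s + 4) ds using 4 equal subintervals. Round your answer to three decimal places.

Δs = (7 − 3)/4 = 1.
Right endpoints: 4, 5, 6, 7.
f(4) ≈ 4.000, f(5) ≈ 4.359, f(6) ≈ 4.690, f(7) ≈ 5.000.
Sum = Δs · [f(4) + f(5) + f(6) + f(7)].
Sum ≈ 18.049.

18.049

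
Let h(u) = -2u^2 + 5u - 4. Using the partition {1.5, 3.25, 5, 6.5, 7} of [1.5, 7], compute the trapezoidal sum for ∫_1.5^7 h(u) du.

-136.28125

Subinterval widths: 1.75, 1.75, 1.5, 0.5.
h(1.5) = -1, h(3.25) = -8.875, h(5) = -29, h(6.5) = -56, h(7) = -67.
On each subinterval the trapezoid contributes (Δu_i/2)·[h(u_{i-1}) + h(u_i)].
Sum = -136.28125.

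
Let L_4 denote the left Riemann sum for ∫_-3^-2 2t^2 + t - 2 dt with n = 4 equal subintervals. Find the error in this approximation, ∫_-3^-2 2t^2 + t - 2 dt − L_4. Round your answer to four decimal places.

Exact integral: ∫_-3^-2 f(t) dt ≈ 8.166667.
L_4 = 9.3125.
Error ≈ 8.166667 − 9.3125 ≈ -1.1458.

-1.1458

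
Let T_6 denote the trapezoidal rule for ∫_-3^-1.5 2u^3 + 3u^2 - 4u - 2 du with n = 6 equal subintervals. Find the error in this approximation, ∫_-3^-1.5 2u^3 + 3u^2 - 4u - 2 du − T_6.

Exact integral: ∫_-3^-1.5 f(u) du = -3.84375.
T_6 = -4.0078125.
Error = -3.84375 − (-4.0078125) = 0.1640625.

0.1640625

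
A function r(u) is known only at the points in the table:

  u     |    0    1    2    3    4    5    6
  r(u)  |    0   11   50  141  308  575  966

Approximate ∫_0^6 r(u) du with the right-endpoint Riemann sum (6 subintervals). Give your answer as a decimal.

2051

Δu = 1.
Sum = 1·[11 + 50 + 141 + 308 + 575 + 966] = 2051.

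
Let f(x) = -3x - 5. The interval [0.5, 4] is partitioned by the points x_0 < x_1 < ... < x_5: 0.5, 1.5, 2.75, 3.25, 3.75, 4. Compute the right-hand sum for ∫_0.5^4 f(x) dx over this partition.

-45.8125

Subinterval widths: 1, 1.25, 0.5, 0.5, 0.25.
Right endpoints: 1.5, 2.75, 3.25, 3.75, 4.
f(1.5) = -9.5, f(2.75) = -13.25, f(3.25) = -14.75, f(3.75) = -16.25, f(4) = -17.
Sum = Σ Δx_i · f(x_i).
Sum = -45.8125.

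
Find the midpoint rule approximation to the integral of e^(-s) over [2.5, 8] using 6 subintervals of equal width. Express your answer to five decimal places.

0.07896

Δs = (8 − 2.5)/6 = 11/12.
Midpoints: 71/24, 3.875, 115/24, 137/24, 6.625, 181/24.
f(71/24) ≈ 0.05191, f(3.875) ≈ 0.02075, f(115/24) ≈ 0.00830, f(137/24) ≈ 0.00332, f(6.625) ≈ 0.00133, f(181/24) ≈ 0.00053.
Sum = Δs · [f(71/24) + f(3.875) + f(115/24) + ...].
Sum ≈ 0.07896.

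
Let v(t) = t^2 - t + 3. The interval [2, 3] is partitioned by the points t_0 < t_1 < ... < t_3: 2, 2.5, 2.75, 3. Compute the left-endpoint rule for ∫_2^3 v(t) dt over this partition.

6.140625

Subinterval widths: 0.5, 0.25, 0.25.
Left endpoints: 2, 2.5, 2.75.
v(2) = 5, v(2.5) = 6.75, v(2.75) = 7.8125.
Sum = Σ Δt_i · v(t_i).
Sum = 6.140625.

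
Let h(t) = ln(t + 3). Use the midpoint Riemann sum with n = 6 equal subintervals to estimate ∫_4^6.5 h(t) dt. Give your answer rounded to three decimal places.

5.266

Δt = (6.5 − 4)/6 = 5/12.
Midpoints: 101/24, 4.625, 121/24, 131/24, 5.875, 151/24.
h(101/24) ≈ 1.975, h(4.625) ≈ 2.031, h(121/24) ≈ 2.085, h(131/24) ≈ 2.135, h(5.875) ≈ 2.183, h(151/24) ≈ 2.229.
Sum = Δt · [h(101/24) + h(4.625) + h(121/24) + ...].
Sum ≈ 5.266.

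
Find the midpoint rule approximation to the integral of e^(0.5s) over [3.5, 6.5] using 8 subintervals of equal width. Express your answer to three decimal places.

Δs = (6.5 − 3.5)/8 = 0.375.
Midpoints: 3.6875, 4.0625, 4.4375, 4.8125, 5.1875, 5.5625, 5.9375, 6.3125.
f(3.6875) ≈ 6.320, f(4.0625) ≈ 7.624, f(4.4375) ≈ 9.196, f(4.8125) ≈ 11.092, f(5.1875) ≈ 13.380, f(5.5625) ≈ 16.139, f(5.9375) ≈ 19.468, f(6.3125) ≈ 23.482.
Sum = Δs · [f(3.6875) + f(4.0625) + f(4.4375) + ...].
Sum ≈ 40.013.

40.013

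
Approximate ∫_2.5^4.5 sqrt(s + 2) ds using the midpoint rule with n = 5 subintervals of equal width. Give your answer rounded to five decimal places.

Δs = (4.5 − 2.5)/5 = 0.4.
Midpoints: 2.7, 3.1, 3.5, 3.9, 4.3.
f(2.7) ≈ 2.16795, f(3.1) ≈ 2.25832, f(3.5) ≈ 2.34521, f(3.9) ≈ 2.42899, f(4.3) ≈ 2.50998.
Sum = Δs · [f(2.7) + f(3.1) + f(3.5) + f(3.9) + f(4.3)].
Sum ≈ 4.68418.

4.68418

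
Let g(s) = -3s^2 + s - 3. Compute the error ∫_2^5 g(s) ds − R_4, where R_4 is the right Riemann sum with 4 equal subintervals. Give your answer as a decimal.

23.34375

Exact integral: ∫_2^5 g(s) ds = -115.5.
R_4 = -138.84375.
Error = -115.5 − (-138.84375) = 23.34375.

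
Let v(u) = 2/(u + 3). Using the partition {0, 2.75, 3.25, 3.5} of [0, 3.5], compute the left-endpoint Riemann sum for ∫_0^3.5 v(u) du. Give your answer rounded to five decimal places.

Subinterval widths: 2.75, 0.5, 0.25.
Left endpoints: 0, 2.75, 3.25.
v(0) = 2/3, v(2.75) = 8/23, v(3.25) = 0.32.
Sum = Σ Δu_i · v(u_i).
Sum ≈ 2.08725.

2.08725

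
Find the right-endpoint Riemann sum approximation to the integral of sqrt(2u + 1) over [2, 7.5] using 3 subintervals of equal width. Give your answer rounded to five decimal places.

Δu = (7.5 − 2)/3 = 11/6.
Right endpoints: 23/6, 17/3, 7.5.
f(23/6) ≈ 2.94392, f(17/3) ≈ 3.51188, f(7.5) ≈ 4.00000.
Sum = Δu · [f(23/6) + f(17/3) + f(7.5)].
Sum ≈ 19.16898.

19.16898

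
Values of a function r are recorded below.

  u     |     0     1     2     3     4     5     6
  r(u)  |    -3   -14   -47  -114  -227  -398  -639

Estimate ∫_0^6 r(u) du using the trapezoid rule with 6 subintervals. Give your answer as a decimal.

-1121

Δu = 1.
T_6 = (1/2)·[(-3) + 2·(-14) + 2·(-47) + 2·(-114) + 2·(-227) + 2·(-398) + (-639)] = -1121.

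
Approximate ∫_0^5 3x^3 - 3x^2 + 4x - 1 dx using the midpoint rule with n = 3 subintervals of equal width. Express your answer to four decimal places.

366.1806

Δx = (5 − 0)/3 = 5/3.
Midpoints: 5/6, 2.5, 25/6.
f(5/6) = 143/72, f(2.5) = 37.125, f(25/6) = 13003/72.
Sum = Δx · [f(5/6) + f(2.5) + f(25/6)].
Sum ≈ 366.1806.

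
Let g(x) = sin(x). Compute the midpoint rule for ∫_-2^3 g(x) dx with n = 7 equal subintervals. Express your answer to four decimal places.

0.5862

Δx = (3 − (-2))/7 = 5/7.
Midpoints: -23/14, -13/14, -3/14, 0.5, 17/14, 27/14, 37/14.
g(-23/14) ≈ -0.9974, g(-13/14) ≈ -0.8008, g(-3/14) ≈ -0.2126, g(0.5) ≈ 0.4794, g(17/14) ≈ 0.9371, g(27/14) ≈ 0.9367, g(37/14) ≈ 0.4783.
Sum = Δx · [g(-23/14) + g(-13/14) + g(-3/14) + ...].
Sum ≈ 0.5862.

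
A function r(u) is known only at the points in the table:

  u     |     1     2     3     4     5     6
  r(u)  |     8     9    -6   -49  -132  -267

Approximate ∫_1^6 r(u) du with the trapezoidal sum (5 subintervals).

Δu = 1.
T_5 = (1/2)·[8 + 2·9 + 2·(-6) + 2·(-49) + 2·(-132) + (-267)] = -307.5.

-307.5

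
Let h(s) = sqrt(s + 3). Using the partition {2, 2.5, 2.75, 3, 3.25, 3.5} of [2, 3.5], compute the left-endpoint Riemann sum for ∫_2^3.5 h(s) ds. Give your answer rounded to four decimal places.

Subinterval widths: 0.5, 0.25, 0.25, 0.25, 0.25.
Left endpoints: 2, 2.5, 2.75, 3, 3.25.
h(2) ≈ 2.2361, h(2.5) ≈ 2.3452, h(2.75) ≈ 2.3979, h(3) ≈ 2.4495, h(3.25) ≈ 2.5000.
Sum = Σ Δs_i · h(s_i).
Sum ≈ 3.5412.

3.5412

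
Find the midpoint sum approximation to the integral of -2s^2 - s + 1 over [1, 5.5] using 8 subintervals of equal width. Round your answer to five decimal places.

-120.13770

Δs = (5.5 − 1)/8 = 0.5625.
Midpoints: 1.28125, 1.84375, 2.40625, 2.96875, 3.53125, 4.09375, 4.65625, 5.21875.
f(1.28125) = -1825/512, f(1.84375) = -3913/512, f(2.40625) = -6649/512, f(2.96875) = -10033/512, f(3.53125) = -14065/512, f(4.09375) = -18745/512, f(4.65625) = -24073/512, f(5.21875) = -30049/512.
Sum = Δs · [f(1.28125) + f(1.84375) + f(2.40625) + ...].
Sum ≈ -120.13770.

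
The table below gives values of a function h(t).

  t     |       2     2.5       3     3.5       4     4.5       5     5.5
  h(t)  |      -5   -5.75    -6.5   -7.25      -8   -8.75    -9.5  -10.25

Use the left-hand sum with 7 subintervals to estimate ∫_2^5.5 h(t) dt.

-25.375

Δt = 0.5.
Sum = 0.5·[(-5) + (-5.75) + (-6.5) + (-7.25) + (-8) + (-8.75) + (-9.5)] = -25.375.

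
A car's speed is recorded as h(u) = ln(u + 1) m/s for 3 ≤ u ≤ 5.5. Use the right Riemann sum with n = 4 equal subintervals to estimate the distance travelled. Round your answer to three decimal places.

4.270

Δu = (5.5 − 3)/4 = 0.625.
Right endpoints: 3.625, 4.25, 4.875, 5.5.
h(3.625) ≈ 1.531, h(4.25) ≈ 1.658, h(4.875) ≈ 1.771, h(5.5) ≈ 1.872.
Sum = Δu · [h(3.625) + h(4.25) + h(4.875) + h(5.5)].
Sum ≈ 4.270.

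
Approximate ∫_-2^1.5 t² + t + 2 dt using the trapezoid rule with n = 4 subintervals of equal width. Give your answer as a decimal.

Δt = (1.5 − (-2))/4 = 0.875.
f(-2) = 4, f(-1.125) = 2.140625, f(-0.25) = 1.8125, f(0.625) = 3.015625, f(1.5) = 5.75.
T_4 = (Δt/2)·[f(t_0) + 2f(t_1) + 2f(t_2) + 2f(t_3) + f(t_4)].
Sum = 10.36328125.

10.36328125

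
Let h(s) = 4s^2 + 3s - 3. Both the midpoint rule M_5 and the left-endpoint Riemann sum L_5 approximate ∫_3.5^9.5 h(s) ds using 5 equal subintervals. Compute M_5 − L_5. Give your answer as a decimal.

189.36

M_5 = 1182.12.
L_5 = 992.76.
M_5 − L_5 = 189.36.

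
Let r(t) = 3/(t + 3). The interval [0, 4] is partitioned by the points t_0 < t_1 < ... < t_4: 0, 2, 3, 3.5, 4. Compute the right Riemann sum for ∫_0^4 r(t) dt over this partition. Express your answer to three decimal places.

2.145

Subinterval widths: 2, 1, 0.5, 0.5.
Right endpoints: 2, 3, 3.5, 4.
r(2) = 0.6, r(3) = 0.5, r(3.5) = 6/13, r(4) = 3/7.
Sum = Σ Δt_i · r(t_i).
Sum ≈ 2.145.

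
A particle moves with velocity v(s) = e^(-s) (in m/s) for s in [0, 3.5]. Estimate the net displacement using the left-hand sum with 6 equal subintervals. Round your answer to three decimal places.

1.280

Δs = (3.5 − 0)/6 = 7/12.
Left endpoints: 0, 7/12, 7/6, 1.75, 7/3, 35/12.
v(0) ≈ 1.000, v(7/12) ≈ 0.558, v(7/6) ≈ 0.311, v(1.75) ≈ 0.174, v(7/3) ≈ 0.097, v(35/12) ≈ 0.054.
Sum = Δs · [v(0) + v(7/12) + v(7/6) + ...].
Sum ≈ 1.280.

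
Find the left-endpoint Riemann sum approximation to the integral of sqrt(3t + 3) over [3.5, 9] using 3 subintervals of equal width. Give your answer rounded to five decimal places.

Δt = (9 − 3.5)/3 = 11/6.
Left endpoints: 3.5, 16/3, 43/6.
f(3.5) ≈ 3.67423, f(16/3) ≈ 4.35890, f(43/6) ≈ 4.94975.
Sum = Δt · [f(3.5) + f(16/3) + f(43/6)].
Sum ≈ 23.80195.

23.80195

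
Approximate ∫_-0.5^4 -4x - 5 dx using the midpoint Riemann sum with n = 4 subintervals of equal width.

-54

Δx = (4 − (-0.5))/4 = 1.125.
Midpoints: 0.0625, 1.1875, 2.3125, 3.4375.
f(0.0625) = -5.25, f(1.1875) = -9.75, f(2.3125) = -14.25, f(3.4375) = -18.75.
Sum = Δx · [f(0.0625) + f(1.1875) + f(2.3125) + f(3.4375)].
Sum = -54.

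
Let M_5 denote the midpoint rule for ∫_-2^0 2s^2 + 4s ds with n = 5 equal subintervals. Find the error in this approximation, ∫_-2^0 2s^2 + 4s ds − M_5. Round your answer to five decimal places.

Exact integral: ∫_-2^0 f(s) ds ≈ -2.6666667.
M_5 = -2.72.
Error ≈ -2.6666667 − (-2.72) ≈ 0.05333.

0.05333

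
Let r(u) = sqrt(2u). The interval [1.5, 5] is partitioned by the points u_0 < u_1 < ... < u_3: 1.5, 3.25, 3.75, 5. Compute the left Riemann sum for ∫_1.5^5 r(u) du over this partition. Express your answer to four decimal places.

7.7291

Subinterval widths: 1.75, 0.5, 1.25.
Left endpoints: 1.5, 3.25, 3.75.
r(1.5) ≈ 1.7321, r(3.25) ≈ 2.5495, r(3.75) ≈ 2.7386.
Sum = Σ Δu_i · r(u_i).
Sum ≈ 7.7291.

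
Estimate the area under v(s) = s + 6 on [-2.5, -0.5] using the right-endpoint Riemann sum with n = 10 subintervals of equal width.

Δs = (-0.5 − (-2.5))/10 = 0.2.
Right endpoints: -2.3, -2.1, -1.9, -1.7, -1.5, -1.3, -1.1, -0.9, -0.7, -0.5.
v(-2.3) = 3.7, v(-2.1) = 3.9, v(-1.9) = 4.1, v(-1.7) = 4.3, v(-1.5) = 4.5, v(-1.3) = 4.7, v(-1.1) = 4.9, v(-0.9) = 5.1, v(-0.7) = 5.3, v(-0.5) = 5.5.
Sum = Δs · [v(-2.3) + v(-2.1) + v(-1.9) + ...].
Sum = 9.2.

9.2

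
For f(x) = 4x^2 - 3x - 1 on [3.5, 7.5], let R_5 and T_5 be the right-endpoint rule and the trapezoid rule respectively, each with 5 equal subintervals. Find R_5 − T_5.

65.6

R_5 = 502.64.
T_5 = 437.04.
R_5 − T_5 = 65.6.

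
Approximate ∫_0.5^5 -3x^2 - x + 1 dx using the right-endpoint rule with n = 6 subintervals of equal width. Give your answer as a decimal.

-163.546875

Δx = (5 − 0.5)/6 = 0.75.
Right endpoints: 1.25, 2, 2.75, 3.5, 4.25, 5.
f(1.25) = -4.9375, f(2) = -13, f(2.75) = -24.4375, f(3.5) = -39.25, f(4.25) = -57.4375, f(5) = -79.
Sum = Δx · [f(1.25) + f(2) + f(2.75) + ...].
Sum = -163.546875.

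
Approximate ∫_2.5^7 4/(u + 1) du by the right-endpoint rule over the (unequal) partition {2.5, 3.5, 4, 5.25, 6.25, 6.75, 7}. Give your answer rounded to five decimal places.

Subinterval widths: 1, 0.5, 1.25, 1, 0.5, 0.25.
Right endpoints: 3.5, 4, 5.25, 6.25, 6.75, 7.
f(3.5) = 8/9, f(4) = 0.8, f(5.25) = 0.64, f(6.25) = 16/29, f(6.75) = 16/31, f(7) = 0.5.
Sum = Σ Δu_i · f(u_i).
Sum ≈ 3.02368.

3.02368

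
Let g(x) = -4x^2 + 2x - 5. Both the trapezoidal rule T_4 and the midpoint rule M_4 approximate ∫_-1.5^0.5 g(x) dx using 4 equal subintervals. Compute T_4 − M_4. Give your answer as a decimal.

T_4 = -17.
M_4 = -16.5.
T_4 − M_4 = -0.5.

-0.5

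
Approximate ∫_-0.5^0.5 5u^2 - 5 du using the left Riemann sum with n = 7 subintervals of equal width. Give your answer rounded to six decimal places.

-4.566327

Δu = (0.5 − (-0.5))/7 = 1/7.
Left endpoints: -0.5, -5/14, -3/14, -1/14, 1/14, 3/14, 5/14.
f(-0.5) = -3.75, f(-5/14) = -855/196, f(-3/14) = -935/196, f(-1/14) = -975/196, f(1/14) = -975/196, f(3/14) = -935/196, f(5/14) = -855/196.
Sum = Δu · [f(-0.5) + f(-5/14) + f(-3/14) + ...].
Sum ≈ -4.566327.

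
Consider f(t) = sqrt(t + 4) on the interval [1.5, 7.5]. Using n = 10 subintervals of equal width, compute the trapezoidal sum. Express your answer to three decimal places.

17.398

Δt = (7.5 − 1.5)/10 = 0.6.
f(1.5) ≈ 2.345, f(2.1) ≈ 2.470, f(2.7) ≈ 2.588, f(3.3) ≈ 2.702, f(3.9) ≈ 2.811, f(4.5) ≈ 2.915, f(5.1) ≈ 3.017, f(5.7) ≈ 3.114, f(6.3) ≈ 3.209, f(6.9) ≈ 3.302, f(7.5) ≈ 3.391.
T_10 = (Δt/2)·[f(t_0) + 2f(t_1) + ... + 2f(t_{9}) + f(t_10)].
Sum ≈ 17.398.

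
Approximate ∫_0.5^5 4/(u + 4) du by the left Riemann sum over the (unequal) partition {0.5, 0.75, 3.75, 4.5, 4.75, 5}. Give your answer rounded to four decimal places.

Subinterval widths: 0.25, 3, 0.75, 0.25, 0.25.
Left endpoints: 0.5, 0.75, 3.75, 4.5, 4.75.
f(0.5) = 8/9, f(0.75) = 16/19, f(3.75) = 16/31, f(4.5) = 8/17, f(4.75) = 16/35.
Sum = Σ Δu_i · f(u_i).
Sum ≈ 3.3676.

3.3676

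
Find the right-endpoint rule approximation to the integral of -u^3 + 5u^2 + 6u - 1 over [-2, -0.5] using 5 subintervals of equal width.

Δu = (-0.5 − (-2))/5 = 0.3.
Right endpoints: -1.7, -1.4, -1.1, -0.8, -0.5.
f(-1.7) = 8.163, f(-1.4) = 3.144, f(-1.1) = -0.219, f(-0.8) = -2.088, f(-0.5) = -2.625.
Sum = Δu · [f(-1.7) + f(-1.4) + f(-1.1) + f(-0.8) + f(-0.5)].
Sum = 1.9125.

1.9125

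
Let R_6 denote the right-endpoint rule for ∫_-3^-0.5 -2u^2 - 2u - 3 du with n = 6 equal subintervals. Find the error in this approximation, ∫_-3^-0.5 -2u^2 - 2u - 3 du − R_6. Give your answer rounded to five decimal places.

-2.45949

Exact integral: ∫_-3^-0.5 f(u) du ≈ -16.6666667.
R_6 ≈ -14.2071759.
Error ≈ -16.6666667 − (-14.2071759) ≈ -2.45949.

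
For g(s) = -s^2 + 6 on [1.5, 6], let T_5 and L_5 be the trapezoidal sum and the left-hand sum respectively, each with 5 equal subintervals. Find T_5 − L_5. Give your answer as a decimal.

-15.1875

T_5 = -44.4825.
L_5 = -29.295.
T_5 − L_5 = -15.1875.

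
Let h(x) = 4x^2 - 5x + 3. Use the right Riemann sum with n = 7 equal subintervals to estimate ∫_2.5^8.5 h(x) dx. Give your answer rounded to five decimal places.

Δx = (8.5 − 2.5)/7 = 6/7.
Right endpoints: 47/14, 59/14, 71/14, 83/14, 95/14, 107/14, 8.5.
h(47/14) = 3067/98, h(59/14) = 5191/98, h(71/14) = 7891/98, h(83/14) = 11167/98, h(95/14) = 15019/98, h(107/14) = 19447/98, h(8.5) = 249.5.
Sum = Δx · [h(47/14) + h(59/14) + h(71/14) + ...].
Sum ≈ 754.22449.

754.22449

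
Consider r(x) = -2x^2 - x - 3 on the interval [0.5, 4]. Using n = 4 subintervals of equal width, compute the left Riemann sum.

Δx = (4 − 0.5)/4 = 0.875.
Left endpoints: 0.5, 1.375, 2.25, 3.125.
r(0.5) = -4, r(1.375) = -8.15625, r(2.25) = -15.375, r(3.125) = -25.65625.
Sum = Δx · [r(0.5) + r(1.375) + r(2.25) + r(3.125)].
Sum = -46.5390625.

-46.5390625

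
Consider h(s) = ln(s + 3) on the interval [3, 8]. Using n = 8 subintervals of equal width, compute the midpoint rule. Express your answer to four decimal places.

Δs = (8 − 3)/8 = 0.625.
Midpoints: 3.3125, 3.9375, 4.5625, 5.1875, 5.8125, 6.4375, 7.0625, 7.6875.
h(3.3125) ≈ 1.8425, h(3.9375) ≈ 1.9369, h(4.5625) ≈ 2.0232, h(5.1875) ≈ 2.1026, h(5.8125) ≈ 2.1762, h(6.4375) ≈ 2.2447, h(7.0625) ≈ 2.3088, h(7.6875) ≈ 2.3691.
Sum = Δs · [h(3.3125) + h(3.9375) + h(4.5625) + ...].
Sum ≈ 10.6275.

10.6275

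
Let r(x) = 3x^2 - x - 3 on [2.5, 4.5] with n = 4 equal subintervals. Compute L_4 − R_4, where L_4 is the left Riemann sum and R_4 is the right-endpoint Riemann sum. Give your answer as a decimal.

-20

L_4 = 52.75.
R_4 = 72.75.
L_4 − R_4 = -20.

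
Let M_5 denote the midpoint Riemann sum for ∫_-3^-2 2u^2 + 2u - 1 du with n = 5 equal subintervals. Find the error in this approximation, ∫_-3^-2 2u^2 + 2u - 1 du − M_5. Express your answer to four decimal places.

Exact integral: ∫_-3^-2 f(u) du ≈ 6.666667.
M_5 = 6.66.
Error ≈ 6.666667 − 6.66 ≈ 0.0067.

0.0067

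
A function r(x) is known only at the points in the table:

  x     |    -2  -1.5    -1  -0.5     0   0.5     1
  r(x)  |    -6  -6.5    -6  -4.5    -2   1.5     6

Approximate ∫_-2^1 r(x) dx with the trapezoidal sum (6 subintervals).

-8.75

Δx = 0.5.
T_6 = (0.5/2)·[(-6) + 2·(-6.5) + 2·(-6) + 2·(-4.5) + 2·(-2) + 2·1.5 + 6] = -8.75.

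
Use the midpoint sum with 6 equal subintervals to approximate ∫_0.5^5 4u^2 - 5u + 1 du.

108.28125

Δu = (5 − 0.5)/6 = 0.75.
Midpoints: 0.875, 1.625, 2.375, 3.125, 3.875, 4.625.
f(0.875) = -0.3125, f(1.625) = 3.4375, f(2.375) = 11.6875, f(3.125) = 24.4375, f(3.875) = 41.6875, f(4.625) = 63.4375.
Sum = Δu · [f(0.875) + f(1.625) + f(2.375) + ...].
Sum = 108.28125.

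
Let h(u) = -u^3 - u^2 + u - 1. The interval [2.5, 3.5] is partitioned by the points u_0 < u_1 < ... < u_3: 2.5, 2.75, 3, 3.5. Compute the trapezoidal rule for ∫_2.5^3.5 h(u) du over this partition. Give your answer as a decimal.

Subinterval widths: 0.25, 0.25, 0.5.
h(2.5) = -20.375, h(2.75) = -26.609375, h(3) = -34, h(3.5) = -52.625.
On each subinterval the trapezoid contributes (Δu_i/2)·[h(u_{i-1}) + h(u_i)].
Sum = -35.10546875.

-35.10546875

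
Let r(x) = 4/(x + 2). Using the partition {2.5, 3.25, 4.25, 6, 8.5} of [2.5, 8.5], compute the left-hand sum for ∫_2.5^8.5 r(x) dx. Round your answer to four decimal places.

3.7986

Subinterval widths: 0.75, 1, 1.75, 2.5.
Left endpoints: 2.5, 3.25, 4.25, 6.
r(2.5) = 8/9, r(3.25) = 16/21, r(4.25) = 0.64, r(6) = 0.5.
Sum = Σ Δx_i · r(x_i).
Sum ≈ 3.7986.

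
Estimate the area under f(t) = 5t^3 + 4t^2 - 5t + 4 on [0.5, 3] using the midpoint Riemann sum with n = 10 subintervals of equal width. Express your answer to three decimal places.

Δt = (3 − 0.5)/10 = 0.25.
Midpoints: 0.625, 0.875, 1.125, 1.375, 1.625, 1.875, 2.125, 2.375, 2.625, 2.875.
f(0.625) = 1873/512, f(0.875) = 3091/512, f(1.125) = 5405/512, f(1.375) = 9055/512, f(1.625) = 14281/512, f(1.875) = 21323/512, f(2.125) = 30421/512, f(2.375) = 41815/512, f(2.625) = 55745/512, f(2.875) = 72451/512.
Sum = Δt · [f(0.625) + f(0.875) + f(1.125) + ...].
Sum ≈ 124.736.

124.736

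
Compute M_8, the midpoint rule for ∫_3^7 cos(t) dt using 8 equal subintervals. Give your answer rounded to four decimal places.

0.5213

Δt = (7 − 3)/8 = 0.5.
Midpoints: 3.25, 3.75, 4.25, 4.75, 5.25, 5.75, 6.25, 6.75.
f(3.25) ≈ -0.9941, f(3.75) ≈ -0.8206, f(4.25) ≈ -0.4461, f(4.75) ≈ 0.0376, f(5.25) ≈ 0.5121, f(5.75) ≈ 0.8612, f(6.25) ≈ 0.9994, f(6.75) ≈ 0.8930.
Sum = Δt · [f(3.25) + f(3.75) + f(4.25) + ...].
Sum ≈ 0.5213.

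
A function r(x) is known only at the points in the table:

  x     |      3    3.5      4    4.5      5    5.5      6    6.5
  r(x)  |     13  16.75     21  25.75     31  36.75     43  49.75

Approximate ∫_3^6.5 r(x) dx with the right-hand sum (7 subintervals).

Δx = 0.5.
Sum = 0.5·[16.75 + 21 + 25.75 + 31 + 36.75 + 43 + 49.75] = 112.

112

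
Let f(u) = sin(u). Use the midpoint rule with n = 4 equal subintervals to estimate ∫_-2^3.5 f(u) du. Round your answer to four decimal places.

0.5637

Δu = (3.5 − (-2))/4 = 1.375.
Midpoints: -1.3125, 0.0625, 1.4375, 2.8125.
f(-1.3125) ≈ -0.9668, f(0.0625) ≈ 0.0625, f(1.4375) ≈ 0.9911, f(2.8125) ≈ 0.3232.
Sum = Δu · [f(-1.3125) + f(0.0625) + f(1.4375) + f(2.8125)].
Sum ≈ 0.5637.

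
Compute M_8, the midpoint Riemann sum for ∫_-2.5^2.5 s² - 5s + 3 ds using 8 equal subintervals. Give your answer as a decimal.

Δs = (2.5 − (-2.5))/8 = 0.625.
Midpoints: -2.1875, -1.5625, -0.9375, -0.3125, 0.3125, 0.9375, 1.5625, 2.1875.
f(-2.1875) = 18.72265625, f(-1.5625) = 13.25390625, f(-0.9375) = 8.56640625, f(-0.3125) = 4.66015625, f(0.3125) = 1.53515625, f(0.9375) = -0.80859375, f(1.5625) = -2.37109375, f(2.1875) = -3.15234375.
Sum = Δs · [f(-2.1875) + f(-1.5625) + f(-0.9375) + ...].
Sum = 25.25390625.

25.25390625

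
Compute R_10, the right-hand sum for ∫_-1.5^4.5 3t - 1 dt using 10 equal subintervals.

26.4

Δt = (4.5 − (-1.5))/10 = 0.6.
Right endpoints: -0.9, -0.3, 0.3, 0.9, 1.5, 2.1, 2.7, 3.3, 3.9, 4.5.
f(-0.9) = -3.7, f(-0.3) = -1.9, f(0.3) = -0.1, f(0.9) = 1.7, f(1.5) = 3.5, f(2.1) = 5.3, f(2.7) = 7.1, f(3.3) = 8.9, f(3.9) = 10.7, f(4.5) = 12.5.
Sum = Δt · [f(-0.9) + f(-0.3) + f(0.3) + ...].
Sum = 26.4.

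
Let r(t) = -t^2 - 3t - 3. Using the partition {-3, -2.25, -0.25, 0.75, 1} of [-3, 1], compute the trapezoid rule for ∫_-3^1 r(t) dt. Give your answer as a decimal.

Subinterval widths: 0.75, 2, 1, 0.25.
r(-3) = -3, r(-2.25) = -1.3125, r(-0.25) = -2.3125, r(0.75) = -5.8125, r(1) = -7.
On each subinterval the trapezoid contributes (Δt_i/2)·[r(t_{i-1}) + r(t_i)].
Sum = -10.90625.

-10.90625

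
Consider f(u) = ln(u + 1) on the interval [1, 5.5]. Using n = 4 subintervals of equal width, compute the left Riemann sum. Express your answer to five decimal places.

Δu = (5.5 − 1)/4 = 1.125.
Left endpoints: 1, 2.125, 3.25, 4.375.
f(1) ≈ 0.69315, f(2.125) ≈ 1.13943, f(3.25) ≈ 1.44692, f(4.375) ≈ 1.68176.
Sum = Δu · [f(1) + f(2.125) + f(3.25) + f(4.375)].
Sum ≈ 5.58142.

5.58142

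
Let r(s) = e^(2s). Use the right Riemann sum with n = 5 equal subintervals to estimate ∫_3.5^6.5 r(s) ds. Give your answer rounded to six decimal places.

Δs = (6.5 − 3.5)/5 = 0.6.
Right endpoints: 4.1, 4.7, 5.3, 5.9, 6.5.
r(4.1) ≈ 3640.950307, r(4.7) ≈ 12088.380730, r(5.3) ≈ 40134.837431, r(5.9) ≈ 133252.352946, r(6.5) ≈ 442413.392009.
Sum = Δs · [r(4.1) + r(4.7) + r(5.3) + r(5.9) + r(6.5)].
Sum ≈ 378917.948054.

378917.948054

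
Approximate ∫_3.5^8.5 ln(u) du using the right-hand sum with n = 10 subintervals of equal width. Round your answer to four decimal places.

Δu = (8.5 − 3.5)/10 = 0.5.
Right endpoints: 4, 4.5, 5, 5.5, 6, 6.5, 7, 7.5, 8, 8.5.
f(4) ≈ 1.3863, f(4.5) ≈ 1.5041, f(5) ≈ 1.6094, f(5.5) ≈ 1.7047, f(6) ≈ 1.7918, f(6.5) ≈ 1.8718, f(7) ≈ 1.9459, f(7.5) ≈ 2.0149, f(8) ≈ 2.0794, f(8.5) ≈ 2.1401.
Sum = Δu · [f(4) + f(4.5) + f(5) + ...].
Sum ≈ 9.0242.

9.0242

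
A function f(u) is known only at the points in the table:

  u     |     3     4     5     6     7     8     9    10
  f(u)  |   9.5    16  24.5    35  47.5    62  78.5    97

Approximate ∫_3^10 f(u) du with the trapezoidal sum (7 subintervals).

Δu = 1.
T_7 = (1/2)·[9.5 + 2·16 + 2·24.5 + 2·35 + 2·47.5 + 2·62 + 2·78.5 + 97] = 316.75.

316.75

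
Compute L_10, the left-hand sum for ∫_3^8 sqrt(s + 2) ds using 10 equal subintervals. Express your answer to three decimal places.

13.395

Δs = (8 − 3)/10 = 0.5.
Left endpoints: 3, 3.5, 4, 4.5, 5, 5.5, 6, 6.5, 7, 7.5.
f(3) ≈ 2.236, f(3.5) ≈ 2.345, f(4) ≈ 2.449, f(4.5) ≈ 2.550, f(5) ≈ 2.646, f(5.5) ≈ 2.739, f(6) ≈ 2.828, f(6.5) ≈ 2.915, f(7) ≈ 3.000, f(7.5) ≈ 3.082.
Sum = Δs · [f(3) + f(3.5) + f(4) + ...].
Sum ≈ 13.395.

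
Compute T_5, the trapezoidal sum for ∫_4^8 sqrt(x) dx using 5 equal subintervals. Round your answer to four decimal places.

9.7477

Δx = (8 − 4)/5 = 0.8.
f(4) ≈ 2.0000, f(4.8) ≈ 2.1909, f(5.6) ≈ 2.3664, f(6.4) ≈ 2.5298, f(7.2) ≈ 2.6833, f(8) ≈ 2.8284.
T_5 = (Δx/2)·[f(x_0) + 2f(x_1) + ... + 2f(x_{4}) + f(x_5)].
Sum ≈ 9.7477.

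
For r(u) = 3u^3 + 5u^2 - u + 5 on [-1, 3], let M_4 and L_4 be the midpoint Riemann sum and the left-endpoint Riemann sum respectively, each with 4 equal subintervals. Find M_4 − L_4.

M_4 = 118.
L_4 = 72.
M_4 − L_4 = 46.

46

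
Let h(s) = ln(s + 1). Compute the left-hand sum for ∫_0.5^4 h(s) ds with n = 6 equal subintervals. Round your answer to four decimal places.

Δs = (4 − 0.5)/6 = 7/12.
Left endpoints: 0.5, 13/12, 5/3, 2.25, 17/6, 41/12.
h(0.5) ≈ 0.4055, h(13/12) ≈ 0.7340, h(5/3) ≈ 0.9808, h(2.25) ≈ 1.1787, h(17/6) ≈ 1.3437, h(41/12) ≈ 1.4854.
Sum = Δs · [h(0.5) + h(13/12) + h(5/3) + ...].
Sum ≈ 3.5747.

3.5747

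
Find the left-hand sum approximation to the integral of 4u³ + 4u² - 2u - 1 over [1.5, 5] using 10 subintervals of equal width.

659.089375

Δu = (5 − 1.5)/10 = 0.35.
Left endpoints: 1.5, 1.85, 2.2, 2.55, 2.9, 3.25, 3.6, 3.95, 4.3, 4.65.
f(1.5) = 18.5, f(1.85) = 34.3165, f(2.2) = 56.552, f(2.55) = 86.2355, f(2.9) = 124.396, f(3.25) = 172.0625, f(3.6) = 230.264, f(3.95) = 300.0295, f(4.3) = 382.388, f(4.65) = 478.3685.
Sum = Δu · [f(1.5) + f(1.85) + f(2.2) + ...].
Sum = 659.089375.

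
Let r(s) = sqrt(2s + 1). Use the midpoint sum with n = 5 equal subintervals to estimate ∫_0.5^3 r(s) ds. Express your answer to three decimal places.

5.234

Δs = (3 − 0.5)/5 = 0.5.
Midpoints: 0.75, 1.25, 1.75, 2.25, 2.75.
r(0.75) ≈ 1.581, r(1.25) ≈ 1.871, r(1.75) ≈ 2.121, r(2.25) ≈ 2.345, r(2.75) ≈ 2.550.
Sum = Δs · [r(0.75) + r(1.25) + r(1.75) + r(2.25) + r(2.75)].
Sum ≈ 5.234.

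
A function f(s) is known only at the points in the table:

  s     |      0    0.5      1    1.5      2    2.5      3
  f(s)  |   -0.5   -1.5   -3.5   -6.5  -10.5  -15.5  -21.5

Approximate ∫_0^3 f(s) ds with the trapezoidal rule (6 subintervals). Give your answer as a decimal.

-24.25

Δs = 0.5.
T_6 = (0.5/2)·[(-0.5) + 2·(-1.5) + 2·(-3.5) + 2·(-6.5) + 2·(-10.5) + 2·(-15.5) + (-21.5)] = -24.25.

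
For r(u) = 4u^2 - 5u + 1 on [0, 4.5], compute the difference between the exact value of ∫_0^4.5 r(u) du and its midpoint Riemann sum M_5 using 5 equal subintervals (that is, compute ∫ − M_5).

Exact integral: ∫_0^4.5 r(u) du = 75.375.
M_5 = 74.16.
Error = 75.375 − 74.16 = 1.215.

1.215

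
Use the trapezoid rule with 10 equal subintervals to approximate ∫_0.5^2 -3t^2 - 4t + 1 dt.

Δt = (2 − 0.5)/10 = 0.15.
f(0.5) = -1.75, f(0.65) = -2.8675, f(0.8) = -4.12, f(0.95) = -5.5075, f(1.1) = -7.03, f(1.25) = -8.6875, f(1.4) = -10.48, f(1.55) = -12.4075, f(1.7) = -14.47, f(1.85) = -16.6675, f(2) = -19.
T_10 = (Δt/2)·[f(t_0) + 2f(t_1) + ... + 2f(t_{9}) + f(t_10)].
Sum = -13.891875.

-13.891875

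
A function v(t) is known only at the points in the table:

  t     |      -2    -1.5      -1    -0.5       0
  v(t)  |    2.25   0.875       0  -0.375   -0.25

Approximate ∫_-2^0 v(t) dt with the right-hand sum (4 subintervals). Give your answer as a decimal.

Δt = 0.5.
Sum = 0.5·[0.875 + 0 + (-0.375) + (-0.25)] = 0.125.

0.125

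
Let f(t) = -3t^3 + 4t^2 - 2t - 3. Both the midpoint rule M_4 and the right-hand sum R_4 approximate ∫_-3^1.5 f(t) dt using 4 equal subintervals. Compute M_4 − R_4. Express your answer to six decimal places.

M_4 ≈ 85.60107422.
R_4 ≈ 29.39941406.
M_4 − R_4 ≈ 56.201660.

56.201660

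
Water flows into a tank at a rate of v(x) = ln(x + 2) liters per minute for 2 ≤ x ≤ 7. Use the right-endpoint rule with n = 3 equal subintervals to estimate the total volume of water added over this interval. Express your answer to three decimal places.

9.874

Δx = (7 − 2)/3 = 5/3.
Right endpoints: 11/3, 16/3, 7.
v(11/3) ≈ 1.735, v(16/3) ≈ 1.992, v(7) ≈ 2.197.
Sum = Δx · [v(11/3) + v(16/3) + v(7)].
Sum ≈ 9.874.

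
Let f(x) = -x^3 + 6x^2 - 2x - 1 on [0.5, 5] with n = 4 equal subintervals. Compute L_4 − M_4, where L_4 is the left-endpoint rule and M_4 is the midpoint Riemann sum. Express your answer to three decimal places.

-11.430

L_4 ≈ 53.90332.
M_4 ≈ 65.33350.
L_4 − M_4 ≈ -11.430.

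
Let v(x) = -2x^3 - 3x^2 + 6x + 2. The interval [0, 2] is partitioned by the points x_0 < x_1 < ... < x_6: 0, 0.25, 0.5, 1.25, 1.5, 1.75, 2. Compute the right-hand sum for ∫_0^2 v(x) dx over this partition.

-3.4765625

Subinterval widths: 0.25, 0.25, 0.75, 0.25, 0.25, 0.25.
Right endpoints: 0.25, 0.5, 1.25, 1.5, 1.75, 2.
v(0.25) = 3.28125, v(0.5) = 4, v(1.25) = 0.90625, v(1.5) = -2.5, v(1.75) = -7.40625, v(2) = -14.
Sum = Σ Δx_i · v(x_i).
Sum = -3.4765625.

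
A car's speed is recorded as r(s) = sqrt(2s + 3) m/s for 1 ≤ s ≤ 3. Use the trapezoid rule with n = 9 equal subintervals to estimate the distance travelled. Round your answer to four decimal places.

Δs = (3 − 1)/9 = 2/9.
r(1) ≈ 2.2361, r(11/9) ≈ 2.3333, r(13/9) ≈ 2.4267, r(5/3) ≈ 2.5166, r(17/9) ≈ 2.6034, r(19/9) ≈ 2.6874, r(7/3) ≈ 2.7689, r(23/9) ≈ 2.8480, r(25/9) ≈ 2.9250, r(3) ≈ 3.0000.
T_9 = (Δs/2)·[r(s_0) + 2r(s_1) + ... + 2r(s_{8}) + r(s_9)].
Sum ≈ 5.2728.

5.2728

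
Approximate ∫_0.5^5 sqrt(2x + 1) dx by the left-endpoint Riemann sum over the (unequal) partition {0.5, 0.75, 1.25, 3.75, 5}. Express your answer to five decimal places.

Subinterval widths: 0.25, 0.5, 2.5, 1.25.
Left endpoints: 0.5, 0.75, 1.25, 3.75.
f(0.5) ≈ 1.41421, f(0.75) ≈ 1.58114, f(1.25) ≈ 1.87083, f(3.75) ≈ 2.91548.
Sum = Σ Δx_i · f(x_i).
Sum ≈ 9.46554.

9.46554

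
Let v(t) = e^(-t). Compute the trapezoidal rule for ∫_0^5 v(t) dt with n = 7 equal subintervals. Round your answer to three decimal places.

Δt = (5 − 0)/7 = 5/7.
v(0) ≈ 1.000, v(5/7) ≈ 0.490, v(10/7) ≈ 0.240, v(15/7) ≈ 0.117, v(20/7) ≈ 0.057, v(25/7) ≈ 0.028, v(30/7) ≈ 0.014, v(5) ≈ 0.007.
T_7 = (Δt/2)·[v(t_0) + 2v(t_1) + ... + 2v(t_{6}) + v(t_7)].
Sum ≈ 1.035.

1.035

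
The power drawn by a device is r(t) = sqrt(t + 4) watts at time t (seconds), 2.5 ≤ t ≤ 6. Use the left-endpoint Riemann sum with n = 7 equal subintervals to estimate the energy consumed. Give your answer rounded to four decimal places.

9.8800

Δt = (6 − 2.5)/7 = 0.5.
Left endpoints: 2.5, 3, 3.5, 4, 4.5, 5, 5.5.
r(2.5) ≈ 2.5495, r(3) ≈ 2.6458, r(3.5) ≈ 2.7386, r(4) ≈ 2.8284, r(4.5) ≈ 2.9155, r(5) ≈ 3.0000, r(5.5) ≈ 3.0822.
Sum = Δt · [r(2.5) + r(3) + r(3.5) + ...].
Sum ≈ 9.8800.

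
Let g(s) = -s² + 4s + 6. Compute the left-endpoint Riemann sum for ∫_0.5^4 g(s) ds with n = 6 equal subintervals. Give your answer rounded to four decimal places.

31.5203

Δs = (4 − 0.5)/6 = 7/12.
Left endpoints: 0.5, 13/12, 5/3, 2.25, 17/6, 41/12.
g(0.5) = 7.75, g(13/12) = 1319/144, g(5/3) = 89/9, g(2.25) = 9.9375, g(17/6) = 335/36, g(41/12) = 1151/144.
Sum = Δs · [g(0.5) + g(13/12) + g(5/3) + ...].
Sum ≈ 31.5203.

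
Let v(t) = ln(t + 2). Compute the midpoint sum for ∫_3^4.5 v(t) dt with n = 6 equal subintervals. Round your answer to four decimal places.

2.6196

Δt = (4.5 − 3)/6 = 0.25.
Midpoints: 3.125, 3.375, 3.625, 3.875, 4.125, 4.375.
v(3.125) ≈ 1.6341, v(3.375) ≈ 1.6818, v(3.625) ≈ 1.7272, v(3.875) ≈ 1.7707, v(4.125) ≈ 1.8124, v(4.375) ≈ 1.8524.
Sum = Δt · [v(3.125) + v(3.375) + v(3.625) + ...].
Sum ≈ 2.6196.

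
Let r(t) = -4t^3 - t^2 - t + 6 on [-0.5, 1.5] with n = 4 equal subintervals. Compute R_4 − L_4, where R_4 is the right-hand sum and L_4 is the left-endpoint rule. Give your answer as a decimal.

R_4 = -0.25.
L_4 = 8.75.
R_4 − L_4 = -9.

-9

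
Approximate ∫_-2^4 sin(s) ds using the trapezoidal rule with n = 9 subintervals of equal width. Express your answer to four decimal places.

Δs = (4 − (-2))/9 = 2/3.
f(-2) ≈ -0.9093, f(-4/3) ≈ -0.9719, f(-2/3) ≈ -0.6184, f(0) ≈ 0.0000, f(2/3) ≈ 0.6184, f(4/3) ≈ 0.9719, f(2) ≈ 0.9093, f(8/3) ≈ 0.4573, f(10/3) ≈ -0.1906, f(4) ≈ -0.7568.
T_9 = (Δs/2)·[f(s_0) + 2f(s_1) + ... + 2f(s_{8}) + f(s_9)].
Sum ≈ 0.2286.

0.2286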